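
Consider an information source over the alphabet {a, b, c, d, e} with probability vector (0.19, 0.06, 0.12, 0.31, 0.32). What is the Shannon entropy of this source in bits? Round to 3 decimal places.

H = −Σ pᵢ log₂ pᵢ.
−0.19·log₂(0.19) = 0.4552
−0.06·log₂(0.06) = 0.2435
−0.12·log₂(0.12) = 0.3671
−0.31·log₂(0.31) = 0.5238
−0.32·log₂(0.32) = 0.5260
Sum ≈ 2.1157 → 2.116 bits.

2.116 bits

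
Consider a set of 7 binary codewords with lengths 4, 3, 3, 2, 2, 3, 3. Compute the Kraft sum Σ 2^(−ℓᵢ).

1.0625

With common denominator 2^4 = 16: Σ 2^(−ℓᵢ) = 1/16 + 2/16 + 2/16 + 4/16 + 4/16 + 2/16 + 2/16 = 17/16 = 1.0625.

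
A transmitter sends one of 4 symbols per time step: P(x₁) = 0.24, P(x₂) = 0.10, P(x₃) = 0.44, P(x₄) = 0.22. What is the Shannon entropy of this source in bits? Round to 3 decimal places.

1.828 bits

H = −Σ pᵢ log₂ pᵢ.
−0.24·log₂(0.24) = 0.4941
−0.10·log₂(0.10) = 0.3322
−0.44·log₂(0.44) = 0.5211
−0.22·log₂(0.22) = 0.4806
Sum ≈ 1.8280 → 1.828 bits.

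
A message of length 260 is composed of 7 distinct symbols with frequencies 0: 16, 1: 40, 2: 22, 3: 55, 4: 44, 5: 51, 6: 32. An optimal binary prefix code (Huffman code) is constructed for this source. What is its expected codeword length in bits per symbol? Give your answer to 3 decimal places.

2.738 bits/symbol

Probabilities are the counts divided by 260.
Repeatedly combine the two least-probable nodes; the expected code length is the sum of the merged weights.
merge 4/65 + 11/130 → 19/130
merge 8/65 + 19/130 → 7/26
merge 2/13 + 11/65 → 21/65
merge 51/260 + 11/52 → 53/130
merge 7/26 + 21/65 → 77/130
merge 53/130 + 77/130 → 1
L = 19/130 + 7/26 + 21/65 + 53/130 + 77/130 + 1 = 178/65 ≈ 2.738 bits/symbol.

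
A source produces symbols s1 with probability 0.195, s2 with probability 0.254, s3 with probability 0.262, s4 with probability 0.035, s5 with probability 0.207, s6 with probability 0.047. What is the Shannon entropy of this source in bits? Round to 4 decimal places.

2.3153 bits

H = −Σ pᵢ log₂ pᵢ.
−0.195·log₂(0.195) = 0.4599
−0.254·log₂(0.254) = 0.5022
−0.262·log₂(0.262) = 0.5063
−0.035·log₂(0.035) = 0.1693
−0.207·log₂(0.207) = 0.4704
−0.047·log₂(0.047) = 0.2073
Sum ≈ 2.3153 → 2.3153 bits.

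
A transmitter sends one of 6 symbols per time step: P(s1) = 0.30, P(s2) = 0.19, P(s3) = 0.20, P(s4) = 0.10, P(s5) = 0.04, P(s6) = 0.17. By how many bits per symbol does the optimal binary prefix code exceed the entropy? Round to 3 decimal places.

Entropy H = −Σ p log₂ p ≈ 2.3932 bits.
Huffman merges: 1/25+1/10→7/50; 7/50+17/100→31/100; 19/100+1/5→39/100; 3/10+31/100→61/100; 39/100+61/100→1. L = 49/20 ≈ 2.4500.
L − H = 2.4500 − 2.3932 = 0.057 bits.

0.057 bits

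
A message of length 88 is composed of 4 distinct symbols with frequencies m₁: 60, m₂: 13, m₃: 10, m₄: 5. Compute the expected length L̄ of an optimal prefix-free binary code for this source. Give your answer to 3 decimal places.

1.489 bits/symbol

Probabilities are the counts divided by 88.
Repeatedly combine the two least-probable nodes; the expected code length is the sum of the merged weights.
merge 5/88 + 5/44 → 15/88
merge 13/88 + 15/88 → 7/22
merge 7/22 + 15/22 → 1
L = 15/88 + 7/22 + 1 = 131/88 ≈ 1.489 bits/symbol.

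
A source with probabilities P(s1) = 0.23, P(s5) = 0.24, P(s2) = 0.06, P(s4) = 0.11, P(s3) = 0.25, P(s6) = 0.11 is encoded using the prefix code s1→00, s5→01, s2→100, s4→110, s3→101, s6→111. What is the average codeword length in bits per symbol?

2.53 bits/symbol

L̄ = Σ pᵢ·ℓᵢ = 0.23·2 + 0.24·2 + 0.06·3 + 0.11·3 + 0.25·3 + 0.11·3 = 2.53 bits/symbol.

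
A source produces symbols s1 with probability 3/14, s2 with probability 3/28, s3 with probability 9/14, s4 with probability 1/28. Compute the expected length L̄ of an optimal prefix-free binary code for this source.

1.5 bits/symbol

Repeatedly combine the two least-probable nodes; the expected code length is the sum of the merged weights.
merge 1/28 + 3/28 → 1/7
merge 1/7 + 3/14 → 5/14
merge 5/14 + 9/14 → 1
L = 1/7 + 5/14 + 1 = 3/2 = 1.5 bits/symbol.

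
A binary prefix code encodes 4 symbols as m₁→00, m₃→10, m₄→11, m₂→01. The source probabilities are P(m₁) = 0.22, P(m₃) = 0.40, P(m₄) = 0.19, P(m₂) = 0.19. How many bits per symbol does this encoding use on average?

L̄ = Σ pᵢ·ℓᵢ = 0.22·2 + 0.40·2 + 0.19·2 + 0.19·2 = 2 bits/symbol.

2 bits/symbol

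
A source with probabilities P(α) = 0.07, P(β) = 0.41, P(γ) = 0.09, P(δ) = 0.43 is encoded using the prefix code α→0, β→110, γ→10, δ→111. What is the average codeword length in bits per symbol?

L̄ = Σ pᵢ·ℓᵢ = 0.07·1 + 0.41·3 + 0.09·2 + 0.43·3 = 2.77 bits/symbol.

2.77 bits/symbol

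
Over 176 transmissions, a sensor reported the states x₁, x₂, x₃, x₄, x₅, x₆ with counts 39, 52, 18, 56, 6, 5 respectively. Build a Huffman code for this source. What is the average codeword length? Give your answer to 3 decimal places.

2.227 bits/symbol

Probabilities are the counts divided by 176.
Repeatedly combine the two least-probable nodes; the expected code length is the sum of the merged weights.
merge 5/176 + 3/88 → 1/16
merge 1/16 + 9/88 → 29/176
merge 29/176 + 39/176 → 17/44
merge 13/44 + 7/22 → 27/44
merge 17/44 + 27/44 → 1
L = 1/16 + 29/176 + 17/44 + 27/44 + 1 = 49/22 ≈ 2.227 bits/symbol.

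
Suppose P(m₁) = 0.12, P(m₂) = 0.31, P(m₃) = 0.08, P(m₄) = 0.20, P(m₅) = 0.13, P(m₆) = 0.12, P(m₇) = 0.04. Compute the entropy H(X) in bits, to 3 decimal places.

2.582 bits

H = −Σ pᵢ log₂ pᵢ.
−0.12·log₂(0.12) = 0.3671
−0.31·log₂(0.31) = 0.5238
−0.08·log₂(0.08) = 0.2915
−0.20·log₂(0.20) = 0.4644
−0.13·log₂(0.13) = 0.3826
−0.12·log₂(0.12) = 0.3671
−0.04·log₂(0.04) = 0.1858
Sum ≈ 2.5822 → 2.582 bits.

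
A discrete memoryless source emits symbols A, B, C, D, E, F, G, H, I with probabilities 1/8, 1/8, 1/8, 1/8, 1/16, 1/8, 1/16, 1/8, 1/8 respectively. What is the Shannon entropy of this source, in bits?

Each probability is a power of 1/2, so log₂(1/p) is an integer.
H = Σ p·log₂(1/p) = 1/8·3 + 1/8·3 + 1/8·3 + 1/8·3 + 1/16·4 + 1/8·3 + 1/16·4 + 1/8·3 + 1/8·3 = 3.125 bits.

3.125 bits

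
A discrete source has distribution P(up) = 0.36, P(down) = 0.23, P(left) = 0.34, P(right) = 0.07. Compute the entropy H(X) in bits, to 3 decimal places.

H = −Σ pᵢ log₂ pᵢ.
−0.36·log₂(0.36) = 0.5306
−0.23·log₂(0.23) = 0.4877
−0.34·log₂(0.34) = 0.5292
−0.07·log₂(0.07) = 0.2686
Sum ≈ 1.8160 → 1.816 bits.

1.816 bits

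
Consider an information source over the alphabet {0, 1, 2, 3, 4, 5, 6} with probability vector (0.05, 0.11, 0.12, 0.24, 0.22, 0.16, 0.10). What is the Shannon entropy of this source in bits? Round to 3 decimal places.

H = −Σ pᵢ log₂ pᵢ.
−0.05·log₂(0.05) = 0.2161
−0.11·log₂(0.11) = 0.3503
−0.12·log₂(0.12) = 0.3671
−0.24·log₂(0.24) = 0.4941
−0.22·log₂(0.22) = 0.4806
−0.16·log₂(0.16) = 0.4230
−0.10·log₂(0.10) = 0.3322
Sum ≈ 2.6634 → 2.663 bits.

2.663 bits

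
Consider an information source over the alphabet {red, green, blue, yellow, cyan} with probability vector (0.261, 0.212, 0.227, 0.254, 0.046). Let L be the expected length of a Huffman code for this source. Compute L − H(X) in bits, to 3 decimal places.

0.086 bits

Entropy H = −Σ p log₂ p ≈ 2.1723 bits.
Huffman merges: 23/500+53/250→129/500; 227/1000+127/500→481/1000; 129/500+261/1000→519/1000; 481/1000+519/1000→1. L = 1129/500 ≈ 2.2580.
L − H = 2.2580 − 2.1723 = 0.086 bits.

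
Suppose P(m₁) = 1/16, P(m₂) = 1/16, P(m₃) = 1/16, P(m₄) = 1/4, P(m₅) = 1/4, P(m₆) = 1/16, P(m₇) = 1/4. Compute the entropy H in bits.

2.5 bits

Each probability is a power of 1/2, so log₂(1/p) is an integer.
H = Σ p·log₂(1/p) = 1/16·4 + 1/16·4 + 1/16·4 + 1/4·2 + 1/4·2 + 1/16·4 + 1/4·2 = 2.5 bits.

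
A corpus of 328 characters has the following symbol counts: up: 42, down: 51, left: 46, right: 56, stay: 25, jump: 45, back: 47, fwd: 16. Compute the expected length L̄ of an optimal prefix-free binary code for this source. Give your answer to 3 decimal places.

2.954 bits/symbol

Probabilities are the counts divided by 328.
Repeatedly combine the two least-probable nodes; the expected code length is the sum of the merged weights.
merge 2/41 + 25/328 → 1/8
merge 1/8 + 21/164 → 83/328
merge 45/328 + 23/164 → 91/328
merge 47/328 + 51/328 → 49/164
merge 7/41 + 83/328 → 139/328
merge 91/328 + 49/164 → 189/328
merge 139/328 + 189/328 → 1
L = 1/8 + 83/328 + 91/328 + 49/164 + 139/328 + 189/328 + 1 = 969/328 ≈ 2.954 bits/symbol.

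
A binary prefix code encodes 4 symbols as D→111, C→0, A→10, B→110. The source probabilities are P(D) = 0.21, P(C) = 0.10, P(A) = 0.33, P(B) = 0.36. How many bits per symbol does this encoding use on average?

2.47 bits/symbol

L̄ = Σ pᵢ·ℓᵢ = 0.21·3 + 0.10·1 + 0.33·2 + 0.36·3 = 2.47 bits/symbol.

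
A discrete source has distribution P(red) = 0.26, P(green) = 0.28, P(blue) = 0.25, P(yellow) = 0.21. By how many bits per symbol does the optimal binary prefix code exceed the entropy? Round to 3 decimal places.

0.008 bits

Entropy H = −Σ p log₂ p ≈ 1.9923 bits.
Huffman merges: 21/100+1/4→23/50; 13/50+7/25→27/50; 23/50+27/50→1. L = 2 ≈ 2.0000.
L − H = 2.0000 − 1.9923 = 0.008 bits.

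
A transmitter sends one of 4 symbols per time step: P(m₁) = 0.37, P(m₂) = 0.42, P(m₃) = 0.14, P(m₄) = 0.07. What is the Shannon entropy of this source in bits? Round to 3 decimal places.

1.722 bits

H = −Σ pᵢ log₂ pᵢ.
−0.37·log₂(0.37) = 0.5307
−0.42·log₂(0.42) = 0.5256
−0.14·log₂(0.14) = 0.3971
−0.07·log₂(0.07) = 0.2686
Sum ≈ 1.7220 → 1.722 bits.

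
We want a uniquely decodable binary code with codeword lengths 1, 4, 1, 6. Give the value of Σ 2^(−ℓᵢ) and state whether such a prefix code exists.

1.078125; no

With common denominator 2^6 = 64: Σ 2^(−ℓᵢ) = 32/64 + 4/64 + 32/64 + 1/64 = 69/64 = 1.078125.
Kraft's inequality requires Σ ≤ 1; here Σ = 1.078125 > 1, so no such prefix code exists.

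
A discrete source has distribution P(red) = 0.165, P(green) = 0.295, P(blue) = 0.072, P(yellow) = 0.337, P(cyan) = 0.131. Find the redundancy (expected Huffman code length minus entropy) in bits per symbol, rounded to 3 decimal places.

0.068 bits

Entropy H = −Σ p log₂ p ≈ 2.1347 bits.
Huffman merges: 9/125+131/1000→203/1000; 33/200+203/1000→46/125; 59/200+337/1000→79/125; 46/125+79/125→1. L = 2203/1000 ≈ 2.2030.
L − H = 2.2030 − 2.1347 = 0.068 bits.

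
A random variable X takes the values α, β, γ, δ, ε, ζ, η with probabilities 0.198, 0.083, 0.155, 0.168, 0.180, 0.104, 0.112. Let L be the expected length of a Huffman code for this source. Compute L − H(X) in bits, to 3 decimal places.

0.053 bits

Entropy H = −Σ p log₂ p ≈ 2.7485 bits.
Huffman merges: 83/1000+13/125→187/1000; 14/125+31/200→267/1000; 21/125+9/50→87/250; 187/1000+99/500→77/200; 267/1000+87/250→123/200; 77/200+123/200→1. L = 1401/500 ≈ 2.8020.
L − H = 2.8020 − 2.7485 = 0.053 bits.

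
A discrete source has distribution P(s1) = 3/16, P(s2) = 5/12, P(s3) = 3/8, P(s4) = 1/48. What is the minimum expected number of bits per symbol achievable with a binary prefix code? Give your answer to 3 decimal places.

Repeatedly combine the two least-probable nodes; the expected code length is the sum of the merged weights.
merge 1/48 + 3/16 → 5/24
merge 5/24 + 3/8 → 7/12
merge 5/12 + 7/12 → 1
L = 5/24 + 7/12 + 1 = 43/24 ≈ 1.792 bits/symbol.

1.792 bits/symbol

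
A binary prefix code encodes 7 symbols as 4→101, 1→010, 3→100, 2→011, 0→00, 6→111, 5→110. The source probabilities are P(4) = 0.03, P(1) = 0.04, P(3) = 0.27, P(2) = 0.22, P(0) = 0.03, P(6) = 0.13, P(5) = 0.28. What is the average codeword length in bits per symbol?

2.97 bits/symbol

L̄ = Σ pᵢ·ℓᵢ = 0.03·3 + 0.04·3 + 0.27·3 + 0.22·3 + 0.03·2 + 0.13·3 + 0.28·3 = 2.97 bits/symbol.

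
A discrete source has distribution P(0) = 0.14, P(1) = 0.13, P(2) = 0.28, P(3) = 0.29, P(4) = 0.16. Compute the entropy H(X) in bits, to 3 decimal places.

2.235 bits

H = −Σ pᵢ log₂ pᵢ.
−0.14·log₂(0.14) = 0.3971
−0.13·log₂(0.13) = 0.3826
−0.28·log₂(0.28) = 0.5142
−0.29·log₂(0.29) = 0.5179
−0.16·log₂(0.16) = 0.4230
Sum ≈ 2.2349 → 2.235 bits.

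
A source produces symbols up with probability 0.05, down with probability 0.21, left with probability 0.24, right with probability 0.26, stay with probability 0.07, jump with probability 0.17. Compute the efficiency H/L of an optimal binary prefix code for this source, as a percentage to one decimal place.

99.2%

Entropy H = −Σ p log₂ p ≈ 2.3915 bits.
Huffman merges: 1/20+7/100→3/25; 3/25+17/100→29/100; 21/100+6/25→9/20; 13/50+29/100→11/20; 9/20+11/20→1. L = 241/100 ≈ 2.4100.
Efficiency = H/L = 2.3915/2.4100 = 99.2%.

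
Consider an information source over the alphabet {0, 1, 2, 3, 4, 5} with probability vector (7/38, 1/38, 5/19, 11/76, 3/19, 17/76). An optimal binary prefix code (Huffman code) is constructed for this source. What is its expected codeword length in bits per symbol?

Repeatedly combine the two least-probable nodes; the expected code length is the sum of the merged weights.
merge 1/38 + 11/76 → 13/76
merge 3/19 + 13/76 → 25/76
merge 7/38 + 17/76 → 31/76
merge 5/19 + 25/76 → 45/76
merge 31/76 + 45/76 → 1
L = 13/76 + 25/76 + 31/76 + 45/76 + 1 = 5/2 = 2.5 bits/symbol.

2.5 bits/symbol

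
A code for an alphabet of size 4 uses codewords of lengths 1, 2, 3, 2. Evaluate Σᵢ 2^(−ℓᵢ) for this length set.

With common denominator 2^3 = 8: Σ 2^(−ℓᵢ) = 4/8 + 2/8 + 1/8 + 2/8 = 9/8 = 1.125.

1.125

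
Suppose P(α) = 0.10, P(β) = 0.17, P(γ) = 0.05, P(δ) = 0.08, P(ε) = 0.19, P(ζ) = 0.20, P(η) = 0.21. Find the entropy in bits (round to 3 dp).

2.667 bits

H = −Σ pᵢ log₂ pᵢ.
−0.10·log₂(0.10) = 0.3322
−0.17·log₂(0.17) = 0.4346
−0.05·log₂(0.05) = 0.2161
−0.08·log₂(0.08) = 0.2915
−0.19·log₂(0.19) = 0.4552
−0.20·log₂(0.20) = 0.4644
−0.21·log₂(0.21) = 0.4728
Sum ≈ 2.6668 → 2.667 bits.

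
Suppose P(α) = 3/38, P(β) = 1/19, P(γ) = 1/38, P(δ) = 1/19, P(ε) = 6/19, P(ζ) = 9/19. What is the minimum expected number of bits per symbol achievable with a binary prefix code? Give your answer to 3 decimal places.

1.947 bits/symbol

Repeatedly combine the two least-probable nodes; the expected code length is the sum of the merged weights.
merge 1/38 + 1/19 → 3/38
merge 1/19 + 3/38 → 5/38
merge 3/38 + 5/38 → 4/19
merge 4/19 + 6/19 → 10/19
merge 9/19 + 10/19 → 1
L = 3/38 + 5/38 + 4/19 + 10/19 + 1 = 37/19 ≈ 1.947 bits/symbol.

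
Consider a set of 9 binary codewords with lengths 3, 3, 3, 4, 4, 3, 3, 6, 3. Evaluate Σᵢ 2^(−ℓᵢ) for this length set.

With common denominator 2^6 = 64: Σ 2^(−ℓᵢ) = 8/64 + 8/64 + 8/64 + 4/64 + 4/64 + 8/64 + 8/64 + 1/64 + 8/64 = 57/64 = 0.890625.

0.890625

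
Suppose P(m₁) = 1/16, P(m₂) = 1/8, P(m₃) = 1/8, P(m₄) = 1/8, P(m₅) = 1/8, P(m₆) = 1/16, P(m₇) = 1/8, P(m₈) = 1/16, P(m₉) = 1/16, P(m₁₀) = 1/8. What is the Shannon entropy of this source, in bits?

Each probability is a power of 1/2, so log₂(1/p) is an integer.
H = Σ p·log₂(1/p) = 1/16·4 + 1/8·3 + 1/8·3 + 1/8·3 + 1/8·3 + 1/16·4 + 1/8·3 + 1/16·4 + 1/16·4 + 1/8·3 = 3.25 bits.

3.25 bits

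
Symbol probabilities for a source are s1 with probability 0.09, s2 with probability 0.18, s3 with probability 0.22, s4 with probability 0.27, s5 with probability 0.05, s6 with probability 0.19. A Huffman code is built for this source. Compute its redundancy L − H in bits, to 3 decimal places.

Entropy H = −Σ p log₂ p ≈ 2.4199 bits.
Huffman merges: 1/20+9/100→7/50; 7/50+9/50→8/25; 19/100+11/50→41/100; 27/100+8/25→59/100; 41/100+59/100→1. L = 123/50 ≈ 2.4600.
L − H = 2.4600 − 2.4199 = 0.040 bits.

0.040 bits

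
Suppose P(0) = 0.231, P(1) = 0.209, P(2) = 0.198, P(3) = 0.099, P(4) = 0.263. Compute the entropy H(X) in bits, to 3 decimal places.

2.260 bits

H = −Σ pᵢ log₂ pᵢ.
−0.231·log₂(0.231) = 0.4883
−0.209·log₂(0.209) = 0.4720
−0.198·log₂(0.198) = 0.4626
−0.099·log₂(0.099) = 0.3303
−0.263·log₂(0.263) = 0.5068
Sum ≈ 2.2600 → 2.260 bits.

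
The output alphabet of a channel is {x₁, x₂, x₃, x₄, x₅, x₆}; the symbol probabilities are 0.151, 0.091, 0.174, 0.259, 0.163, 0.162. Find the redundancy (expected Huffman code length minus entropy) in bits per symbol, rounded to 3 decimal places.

0.045 bits

Entropy H = −Σ p log₂ p ≈ 2.5223 bits.
Huffman merges: 91/1000+151/1000→121/500; 81/500+163/1000→13/40; 87/500+121/500→52/125; 259/1000+13/40→73/125; 52/125+73/125→1. L = 2567/1000 ≈ 2.5670.
L − H = 2.5670 − 2.5223 = 0.045 bits.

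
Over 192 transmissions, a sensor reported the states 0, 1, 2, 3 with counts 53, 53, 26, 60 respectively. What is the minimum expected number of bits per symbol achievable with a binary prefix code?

2 bits/symbol

Probabilities are the counts divided by 192.
Repeatedly combine the two least-probable nodes; the expected code length is the sum of the merged weights.
merge 13/96 + 53/192 → 79/192
merge 53/192 + 5/16 → 113/192
merge 79/192 + 113/192 → 1
L = 79/192 + 113/192 + 1 = 2 bits/symbol.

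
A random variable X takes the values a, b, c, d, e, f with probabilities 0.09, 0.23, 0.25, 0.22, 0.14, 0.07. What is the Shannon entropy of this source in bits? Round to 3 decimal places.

H = −Σ pᵢ log₂ pᵢ.
−0.09·log₂(0.09) = 0.3127
−0.23·log₂(0.23) = 0.4877
−0.25·log₂(0.25) = 0.5000
−0.22·log₂(0.22) = 0.4806
−0.14·log₂(0.14) = 0.3971
−0.07·log₂(0.07) = 0.2686
Sum ≈ 2.4466 → 2.447 bits.

2.447 bits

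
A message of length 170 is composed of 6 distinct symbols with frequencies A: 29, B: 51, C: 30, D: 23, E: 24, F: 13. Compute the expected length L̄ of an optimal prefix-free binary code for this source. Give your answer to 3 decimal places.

Probabilities are the counts divided by 170.
Repeatedly combine the two least-probable nodes; the expected code length is the sum of the merged weights.
merge 13/170 + 23/170 → 18/85
merge 12/85 + 29/170 → 53/170
merge 3/17 + 18/85 → 33/85
merge 3/10 + 53/170 → 52/85
merge 33/85 + 52/85 → 1
L = 18/85 + 53/170 + 33/85 + 52/85 + 1 = 429/170 ≈ 2.524 bits/symbol.

2.524 bits/symbol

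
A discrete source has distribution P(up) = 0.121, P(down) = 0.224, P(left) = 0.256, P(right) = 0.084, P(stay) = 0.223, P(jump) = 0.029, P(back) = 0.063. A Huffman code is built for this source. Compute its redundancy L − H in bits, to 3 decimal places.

Entropy H = −Σ p log₂ p ≈ 2.5377 bits.
Huffman merges: 29/1000+63/1000→23/250; 21/250+23/250→22/125; 121/1000+22/125→297/1000; 223/1000+28/125→447/1000; 32/125+297/1000→553/1000; 447/1000+553/1000→1. L = 513/200 ≈ 2.5650.
L − H = 2.5650 − 2.5377 = 0.027 bits.

0.027 bits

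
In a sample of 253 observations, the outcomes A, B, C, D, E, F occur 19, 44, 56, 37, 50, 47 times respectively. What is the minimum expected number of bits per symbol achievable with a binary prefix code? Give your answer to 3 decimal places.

Probabilities are the counts divided by 253.
Repeatedly combine the two least-probable nodes; the expected code length is the sum of the merged weights.
merge 19/253 + 37/253 → 56/253
merge 4/23 + 47/253 → 91/253
merge 50/253 + 56/253 → 106/253
merge 56/253 + 91/253 → 147/253
merge 106/253 + 147/253 → 1
L = 56/253 + 91/253 + 106/253 + 147/253 + 1 = 653/253 ≈ 2.581 bits/symbol.

2.581 bits/symbol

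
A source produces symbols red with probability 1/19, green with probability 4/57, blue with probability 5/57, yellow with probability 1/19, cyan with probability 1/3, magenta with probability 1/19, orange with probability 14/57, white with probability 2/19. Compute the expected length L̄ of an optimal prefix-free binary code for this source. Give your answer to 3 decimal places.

2.649 bits/symbol

Repeatedly combine the two least-probable nodes; the expected code length is the sum of the merged weights.
merge 1/19 + 1/19 → 2/19
merge 1/19 + 4/57 → 7/57
merge 5/57 + 2/19 → 11/57
merge 2/19 + 7/57 → 13/57
merge 11/57 + 13/57 → 8/19
merge 14/57 + 1/3 → 11/19
merge 8/19 + 11/19 → 1
L = 2/19 + 7/57 + 11/57 + 13/57 + 8/19 + 11/19 + 1 = 151/57 ≈ 2.649 bits/symbol.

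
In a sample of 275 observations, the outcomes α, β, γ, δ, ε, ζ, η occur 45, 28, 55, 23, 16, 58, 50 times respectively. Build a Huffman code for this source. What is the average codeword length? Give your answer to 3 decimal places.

2.731 bits/symbol

Probabilities are the counts divided by 275.
Repeatedly combine the two least-probable nodes; the expected code length is the sum of the merged weights.
merge 16/275 + 23/275 → 39/275
merge 28/275 + 39/275 → 67/275
merge 9/55 + 2/11 → 19/55
merge 1/5 + 58/275 → 113/275
merge 67/275 + 19/55 → 162/275
merge 113/275 + 162/275 → 1
L = 39/275 + 67/275 + 19/55 + 113/275 + 162/275 + 1 = 751/275 ≈ 2.731 bits/symbol.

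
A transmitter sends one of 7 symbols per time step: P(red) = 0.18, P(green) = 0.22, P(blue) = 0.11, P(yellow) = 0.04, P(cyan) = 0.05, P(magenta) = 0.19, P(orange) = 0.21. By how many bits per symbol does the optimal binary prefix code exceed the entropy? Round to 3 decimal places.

0.054 bits

Entropy H = −Σ p log₂ p ≈ 2.6061 bits.
Huffman merges: 1/25+1/20→9/100; 9/100+11/100→1/5; 9/50+19/100→37/100; 1/5+21/100→41/100; 11/50+37/100→59/100; 41/100+59/100→1. L = 133/50 ≈ 2.6600.
L − H = 2.6600 − 2.6061 = 0.054 bits.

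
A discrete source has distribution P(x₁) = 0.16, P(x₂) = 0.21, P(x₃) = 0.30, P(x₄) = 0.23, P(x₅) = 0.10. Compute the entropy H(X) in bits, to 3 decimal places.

2.237 bits

H = −Σ pᵢ log₂ pᵢ.
−0.16·log₂(0.16) = 0.4230
−0.21·log₂(0.21) = 0.4728
−0.30·log₂(0.30) = 0.5211
−0.23·log₂(0.23) = 0.4877
−0.10·log₂(0.10) = 0.3322
Sum ≈ 2.2368 → 2.237 bits.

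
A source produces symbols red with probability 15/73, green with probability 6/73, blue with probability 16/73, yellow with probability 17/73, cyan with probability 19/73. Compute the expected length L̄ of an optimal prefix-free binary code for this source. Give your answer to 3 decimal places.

2.288 bits/symbol

Repeatedly combine the two least-probable nodes; the expected code length is the sum of the merged weights.
merge 6/73 + 15/73 → 21/73
merge 16/73 + 17/73 → 33/73
merge 19/73 + 21/73 → 40/73
merge 33/73 + 40/73 → 1
L = 21/73 + 33/73 + 40/73 + 1 = 167/73 ≈ 2.288 bits/symbol.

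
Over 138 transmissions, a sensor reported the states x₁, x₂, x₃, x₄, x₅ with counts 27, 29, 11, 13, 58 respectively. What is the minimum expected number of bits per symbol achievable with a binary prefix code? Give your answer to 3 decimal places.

2.123 bits/symbol

Probabilities are the counts divided by 138.
Repeatedly combine the two least-probable nodes; the expected code length is the sum of the merged weights.
merge 11/138 + 13/138 → 4/23
merge 4/23 + 9/46 → 17/46
merge 29/138 + 17/46 → 40/69
merge 29/69 + 40/69 → 1
L = 4/23 + 17/46 + 40/69 + 1 = 293/138 ≈ 2.123 bits/symbol.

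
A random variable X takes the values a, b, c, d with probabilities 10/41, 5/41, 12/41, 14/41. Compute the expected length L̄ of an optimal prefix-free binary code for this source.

2 bits/symbol

Repeatedly combine the two least-probable nodes; the expected code length is the sum of the merged weights.
merge 5/41 + 10/41 → 15/41
merge 12/41 + 14/41 → 26/41
merge 15/41 + 26/41 → 1
L = 15/41 + 26/41 + 1 = 2 bits/symbol.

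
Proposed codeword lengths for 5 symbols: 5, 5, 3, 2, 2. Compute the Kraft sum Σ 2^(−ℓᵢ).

0.6875

With common denominator 2^5 = 32: Σ 2^(−ℓᵢ) = 1/32 + 1/32 + 4/32 + 8/32 + 8/32 = 22/32 = 0.6875.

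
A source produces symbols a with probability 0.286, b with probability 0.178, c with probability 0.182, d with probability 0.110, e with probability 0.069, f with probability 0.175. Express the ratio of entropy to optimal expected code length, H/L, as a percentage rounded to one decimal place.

97.3%

Entropy H = −Σ p log₂ p ≈ 2.4636 bits.
Huffman merges: 69/1000+11/100→179/1000; 7/40+89/500→353/1000; 179/1000+91/500→361/1000; 143/500+353/1000→639/1000; 361/1000+639/1000→1. L = 633/250 ≈ 2.5320.
Efficiency = H/L = 2.4636/2.5320 = 97.3%.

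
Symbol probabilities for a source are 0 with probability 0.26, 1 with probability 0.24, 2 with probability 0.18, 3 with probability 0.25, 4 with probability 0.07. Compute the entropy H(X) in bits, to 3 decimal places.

H = −Σ pᵢ log₂ pᵢ.
−0.26·log₂(0.26) = 0.5053
−0.24·log₂(0.24) = 0.4941
−0.18·log₂(0.18) = 0.4453
−0.25·log₂(0.25) = 0.5000
−0.07·log₂(0.07) = 0.2686
Sum ≈ 2.2133 → 2.213 bits.

2.213 bits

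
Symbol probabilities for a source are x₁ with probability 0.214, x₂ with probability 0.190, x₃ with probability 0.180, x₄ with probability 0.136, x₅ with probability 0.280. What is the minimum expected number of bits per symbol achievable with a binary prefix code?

2.316 bits/symbol

Repeatedly combine the two least-probable nodes; the expected code length is the sum of the merged weights.
merge 17/125 + 9/50 → 79/250
merge 19/100 + 107/500 → 101/250
merge 7/25 + 79/250 → 149/250
merge 101/250 + 149/250 → 1
L = 79/250 + 101/250 + 149/250 + 1 = 579/250 = 2.316 bits/symbol.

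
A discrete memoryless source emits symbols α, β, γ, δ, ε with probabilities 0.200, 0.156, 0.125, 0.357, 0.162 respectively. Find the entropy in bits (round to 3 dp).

2.213 bits

H = −Σ pᵢ log₂ pᵢ.
−0.200·log₂(0.200) = 0.4644
−0.156·log₂(0.156) = 0.4181
−0.125·log₂(0.125) = 0.3750
−0.357·log₂(0.357) = 0.5305
−0.162·log₂(0.162) = 0.4254
Sum ≈ 2.2134 → 2.213 bits.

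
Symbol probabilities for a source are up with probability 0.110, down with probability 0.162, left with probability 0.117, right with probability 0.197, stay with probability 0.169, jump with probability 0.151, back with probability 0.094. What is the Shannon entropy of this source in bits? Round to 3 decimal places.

H = −Σ pᵢ log₂ pᵢ.
−0.110·log₂(0.110) = 0.3503
−0.162·log₂(0.162) = 0.4254
−0.117·log₂(0.117) = 0.3622
−0.197·log₂(0.197) = 0.4617
−0.169·log₂(0.169) = 0.4335
−0.151·log₂(0.151) = 0.4118
−0.094·log₂(0.094) = 0.3207
Sum ≈ 2.7655 → 2.766 bits.

2.766 bits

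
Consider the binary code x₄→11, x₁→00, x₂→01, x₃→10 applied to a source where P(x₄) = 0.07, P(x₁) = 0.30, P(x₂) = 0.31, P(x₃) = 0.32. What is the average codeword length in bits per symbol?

2 bits/symbol

L̄ = Σ pᵢ·ℓᵢ = 0.07·2 + 0.30·2 + 0.31·2 + 0.32·2 = 2 bits/symbol.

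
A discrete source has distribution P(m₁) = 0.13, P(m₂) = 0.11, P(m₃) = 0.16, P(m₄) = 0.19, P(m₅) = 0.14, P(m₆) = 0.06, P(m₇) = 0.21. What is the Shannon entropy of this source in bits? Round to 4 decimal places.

2.7246 bits

H = −Σ pᵢ log₂ pᵢ.
−0.13·log₂(0.13) = 0.3826
−0.11·log₂(0.11) = 0.3503
−0.16·log₂(0.16) = 0.4230
−0.19·log₂(0.19) = 0.4552
−0.14·log₂(0.14) = 0.3971
−0.06·log₂(0.06) = 0.2435
−0.21·log₂(0.21) = 0.4728
Sum ≈ 2.7246 → 2.7246 bits.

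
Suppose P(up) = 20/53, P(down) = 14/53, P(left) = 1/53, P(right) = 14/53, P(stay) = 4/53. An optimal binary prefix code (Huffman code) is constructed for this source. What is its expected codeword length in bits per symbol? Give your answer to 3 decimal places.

Repeatedly combine the two least-probable nodes; the expected code length is the sum of the merged weights.
merge 1/53 + 4/53 → 5/53
merge 5/53 + 14/53 → 19/53
merge 14/53 + 19/53 → 33/53
merge 20/53 + 33/53 → 1
L = 5/53 + 19/53 + 33/53 + 1 = 110/53 ≈ 2.075 bits/symbol.

2.075 bits/symbol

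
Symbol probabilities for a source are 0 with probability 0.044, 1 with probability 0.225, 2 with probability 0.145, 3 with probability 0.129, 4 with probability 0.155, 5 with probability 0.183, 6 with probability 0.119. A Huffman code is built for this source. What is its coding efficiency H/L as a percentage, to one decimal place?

Entropy H = −Σ p log₂ p ≈ 2.6983 bits.
Huffman merges: 11/250+119/1000→163/1000; 129/1000+29/200→137/500; 31/200+163/1000→159/500; 183/1000+9/40→51/125; 137/500+159/500→74/125; 51/125+74/125→1. L = 551/200 ≈ 2.7550.
Efficiency = H/L = 2.6983/2.7550 = 97.9%.

97.9%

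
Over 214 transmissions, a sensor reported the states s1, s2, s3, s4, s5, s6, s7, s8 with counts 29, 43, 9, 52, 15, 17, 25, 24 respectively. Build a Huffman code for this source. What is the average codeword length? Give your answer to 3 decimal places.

Probabilities are the counts divided by 214.
Repeatedly combine the two least-probable nodes; the expected code length is the sum of the merged weights.
merge 9/214 + 15/214 → 12/107
merge 17/214 + 12/107 → 41/214
merge 12/107 + 25/214 → 49/214
merge 29/214 + 41/214 → 35/107
merge 43/214 + 49/214 → 46/107
merge 26/107 + 35/107 → 61/107
merge 46/107 + 61/107 → 1
L = 12/107 + 41/214 + 49/214 + 35/107 + 46/107 + 61/107 + 1 = 306/107 ≈ 2.860 bits/symbol.

2.860 bits/symbol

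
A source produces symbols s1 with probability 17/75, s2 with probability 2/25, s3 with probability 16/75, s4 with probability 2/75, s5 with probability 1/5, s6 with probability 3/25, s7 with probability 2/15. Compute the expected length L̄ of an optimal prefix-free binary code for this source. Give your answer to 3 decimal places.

Repeatedly combine the two least-probable nodes; the expected code length is the sum of the merged weights.
merge 2/75 + 2/25 → 8/75
merge 8/75 + 3/25 → 17/75
merge 2/15 + 1/5 → 1/3
merge 16/75 + 17/75 → 11/25
merge 17/75 + 1/3 → 14/25
merge 11/25 + 14/25 → 1
L = 8/75 + 17/75 + 1/3 + 11/25 + 14/25 + 1 = 8/3 ≈ 2.667 bits/symbol.

2.667 bits/symbol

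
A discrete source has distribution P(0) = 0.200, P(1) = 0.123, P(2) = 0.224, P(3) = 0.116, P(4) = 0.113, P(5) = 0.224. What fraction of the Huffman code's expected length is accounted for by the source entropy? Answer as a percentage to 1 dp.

98.7%

Entropy H = −Σ p log₂ p ≈ 2.5192 bits.
Huffman merges: 113/1000+29/250→229/1000; 123/1000+1/5→323/1000; 28/125+28/125→56/125; 229/1000+323/1000→69/125; 56/125+69/125→1. L = 319/125 ≈ 2.5520.
Efficiency = H/L = 2.5192/2.5520 = 98.7%.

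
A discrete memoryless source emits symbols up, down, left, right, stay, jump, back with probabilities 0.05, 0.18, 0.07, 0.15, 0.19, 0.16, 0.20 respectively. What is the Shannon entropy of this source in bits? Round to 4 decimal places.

2.6831 bits

H = −Σ pᵢ log₂ pᵢ.
−0.05·log₂(0.05) = 0.2161
−0.18·log₂(0.18) = 0.4453
−0.07·log₂(0.07) = 0.2686
−0.15·log₂(0.15) = 0.4105
−0.19·log₂(0.19) = 0.4552
−0.16·log₂(0.16) = 0.4230
−0.20·log₂(0.20) = 0.4644
Sum ≈ 2.6831 → 2.6831 bits.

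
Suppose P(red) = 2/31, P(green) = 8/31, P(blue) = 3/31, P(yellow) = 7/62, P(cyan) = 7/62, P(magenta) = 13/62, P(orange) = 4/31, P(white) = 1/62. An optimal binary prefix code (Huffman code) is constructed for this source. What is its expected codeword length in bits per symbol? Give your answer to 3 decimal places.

Repeatedly combine the two least-probable nodes; the expected code length is the sum of the merged weights.
merge 1/62 + 2/31 → 5/62
merge 5/62 + 3/31 → 11/62
merge 7/62 + 7/62 → 7/31
merge 4/31 + 11/62 → 19/62
merge 13/62 + 7/31 → 27/62
merge 8/31 + 19/62 → 35/62
merge 27/62 + 35/62 → 1
L = 5/62 + 11/62 + 7/31 + 19/62 + 27/62 + 35/62 + 1 = 173/62 ≈ 2.790 bits/symbol.

2.790 bits/symbol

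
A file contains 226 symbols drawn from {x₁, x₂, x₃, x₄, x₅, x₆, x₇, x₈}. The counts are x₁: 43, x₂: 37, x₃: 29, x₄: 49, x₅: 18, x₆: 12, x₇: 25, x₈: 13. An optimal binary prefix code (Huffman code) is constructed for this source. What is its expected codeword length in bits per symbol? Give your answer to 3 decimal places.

2.894 bits/symbol

Probabilities are the counts divided by 226.
Repeatedly combine the two least-probable nodes; the expected code length is the sum of the merged weights.
merge 6/113 + 13/226 → 25/226
merge 9/113 + 25/226 → 43/226
merge 25/226 + 29/226 → 27/113
merge 37/226 + 43/226 → 40/113
merge 43/226 + 49/226 → 46/113
merge 27/113 + 40/113 → 67/113
merge 46/113 + 67/113 → 1
L = 25/226 + 43/226 + 27/113 + 40/113 + 46/113 + 67/113 + 1 = 327/113 ≈ 2.894 bits/symbol.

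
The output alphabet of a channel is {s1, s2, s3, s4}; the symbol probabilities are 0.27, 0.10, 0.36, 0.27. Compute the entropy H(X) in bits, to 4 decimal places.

H = −Σ pᵢ log₂ pᵢ.
−0.27·log₂(0.27) = 0.5100
−0.10·log₂(0.10) = 0.3322
−0.36·log₂(0.36) = 0.5306
−0.27·log₂(0.27) = 0.5100
Sum ≈ 1.8829 → 1.8829 bits.

1.8829 bits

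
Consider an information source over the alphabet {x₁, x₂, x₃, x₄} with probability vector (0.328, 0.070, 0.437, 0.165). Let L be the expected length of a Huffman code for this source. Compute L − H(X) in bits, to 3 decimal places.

0.051 bits

Entropy H = −Σ p log₂ p ≈ 1.7469 bits.
Huffman merges: 7/100+33/200→47/200; 47/200+41/125→563/1000; 437/1000+563/1000→1. L = 899/500 ≈ 1.7980.
L − H = 1.7980 − 1.7469 = 0.051 bits.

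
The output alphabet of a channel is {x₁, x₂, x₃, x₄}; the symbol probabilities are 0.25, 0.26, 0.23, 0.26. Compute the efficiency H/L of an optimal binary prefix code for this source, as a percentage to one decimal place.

99.9%

Entropy H = −Σ p log₂ p ≈ 1.9982 bits.
Huffman merges: 23/100+1/4→12/25; 13/50+13/50→13/25; 12/25+13/25→1. L = 2 ≈ 2.0000.
Efficiency = H/L = 1.9982/2.0000 = 99.9%.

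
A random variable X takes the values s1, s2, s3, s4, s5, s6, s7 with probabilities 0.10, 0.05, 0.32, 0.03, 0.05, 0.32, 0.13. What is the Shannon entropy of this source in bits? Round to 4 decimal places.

H = −Σ pᵢ log₂ pᵢ.
−0.10·log₂(0.10) = 0.3322
−0.05·log₂(0.05) = 0.2161
−0.32·log₂(0.32) = 0.5260
−0.03·log₂(0.03) = 0.1518
−0.05·log₂(0.05) = 0.2161
−0.32·log₂(0.32) = 0.5260
−0.13·log₂(0.13) = 0.3826
Sum ≈ 2.3509 → 2.3509 bits.

2.3509 bits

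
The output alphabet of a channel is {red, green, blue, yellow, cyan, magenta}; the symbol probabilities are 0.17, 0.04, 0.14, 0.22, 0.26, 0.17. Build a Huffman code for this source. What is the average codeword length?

2.52 bits/symbol

Repeatedly combine the two least-probable nodes; the expected code length is the sum of the merged weights.
merge 1/25 + 7/50 → 9/50
merge 17/100 + 17/100 → 17/50
merge 9/50 + 11/50 → 2/5
merge 13/50 + 17/50 → 3/5
merge 2/5 + 3/5 → 1
L = 9/50 + 17/50 + 2/5 + 3/5 + 1 = 63/25 = 2.52 bits/symbol.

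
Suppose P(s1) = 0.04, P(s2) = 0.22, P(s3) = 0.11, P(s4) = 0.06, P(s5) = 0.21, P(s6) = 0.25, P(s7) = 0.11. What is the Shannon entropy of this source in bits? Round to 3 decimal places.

H = −Σ pᵢ log₂ pᵢ.
−0.04·log₂(0.04) = 0.1858
−0.22·log₂(0.22) = 0.4806
−0.11·log₂(0.11) = 0.3503
−0.06·log₂(0.06) = 0.2435
−0.21·log₂(0.21) = 0.4728
−0.25·log₂(0.25) = 0.5000
−0.11·log₂(0.11) = 0.3503
Sum ≈ 2.5833 → 2.583 bits.

2.583 bits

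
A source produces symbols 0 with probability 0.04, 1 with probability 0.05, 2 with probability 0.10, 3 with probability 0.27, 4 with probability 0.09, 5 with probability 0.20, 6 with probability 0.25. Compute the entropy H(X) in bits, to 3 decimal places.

H = −Σ pᵢ log₂ pᵢ.
−0.04·log₂(0.04) = 0.1858
−0.05·log₂(0.05) = 0.2161
−0.10·log₂(0.10) = 0.3322
−0.27·log₂(0.27) = 0.5100
−0.09·log₂(0.09) = 0.3127
−0.20·log₂(0.20) = 0.4644
−0.25·log₂(0.25) = 0.5000
Sum ≈ 2.5211 → 2.521 bits.

2.521 bits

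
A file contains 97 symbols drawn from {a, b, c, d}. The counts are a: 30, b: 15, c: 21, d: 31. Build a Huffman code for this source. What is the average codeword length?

2 bits/symbol

Probabilities are the counts divided by 97.
Repeatedly combine the two least-probable nodes; the expected code length is the sum of the merged weights.
merge 15/97 + 21/97 → 36/97
merge 30/97 + 31/97 → 61/97
merge 36/97 + 61/97 → 1
L = 36/97 + 61/97 + 1 = 2 bits/symbol.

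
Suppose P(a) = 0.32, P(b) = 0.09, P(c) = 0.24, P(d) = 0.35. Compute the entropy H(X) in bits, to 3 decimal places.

1.863 bits

H = −Σ pᵢ log₂ pᵢ.
−0.32·log₂(0.32) = 0.5260
−0.09·log₂(0.09) = 0.3127
−0.24·log₂(0.24) = 0.4941
−0.35·log₂(0.35) = 0.5301
Sum ≈ 1.8629 → 1.863 bits.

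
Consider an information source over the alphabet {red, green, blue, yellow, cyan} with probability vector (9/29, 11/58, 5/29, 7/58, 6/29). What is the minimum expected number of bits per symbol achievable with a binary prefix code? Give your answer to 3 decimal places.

2.293 bits/symbol

Repeatedly combine the two least-probable nodes; the expected code length is the sum of the merged weights.
merge 7/58 + 5/29 → 17/58
merge 11/58 + 6/29 → 23/58
merge 17/58 + 9/29 → 35/58
merge 23/58 + 35/58 → 1
L = 17/58 + 23/58 + 35/58 + 1 = 133/58 ≈ 2.293 bits/symbol.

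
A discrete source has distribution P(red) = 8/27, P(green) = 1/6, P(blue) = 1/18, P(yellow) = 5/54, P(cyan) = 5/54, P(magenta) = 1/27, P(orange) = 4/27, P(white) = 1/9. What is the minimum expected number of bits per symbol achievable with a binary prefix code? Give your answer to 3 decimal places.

2.796 bits/symbol

Repeatedly combine the two least-probable nodes; the expected code length is the sum of the merged weights.
merge 1/27 + 1/18 → 5/54
merge 5/54 + 5/54 → 5/27
merge 5/54 + 1/9 → 11/54
merge 4/27 + 1/6 → 17/54
merge 5/27 + 11/54 → 7/18
merge 8/27 + 17/54 → 11/18
merge 7/18 + 11/18 → 1
L = 5/54 + 5/27 + 11/54 + 17/54 + 7/18 + 11/18 + 1 = 151/54 ≈ 2.796 bits/symbol.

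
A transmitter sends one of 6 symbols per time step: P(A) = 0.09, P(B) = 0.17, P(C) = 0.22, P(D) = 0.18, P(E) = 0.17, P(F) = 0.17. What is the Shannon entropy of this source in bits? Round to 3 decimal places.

H = −Σ pᵢ log₂ pᵢ.
−0.09·log₂(0.09) = 0.3127
−0.17·log₂(0.17) = 0.4346
−0.22·log₂(0.22) = 0.4806
−0.18·log₂(0.18) = 0.4453
−0.17·log₂(0.17) = 0.4346
−0.17·log₂(0.17) = 0.4346
Sum ≈ 2.5423 → 2.542 bits.

2.542 bits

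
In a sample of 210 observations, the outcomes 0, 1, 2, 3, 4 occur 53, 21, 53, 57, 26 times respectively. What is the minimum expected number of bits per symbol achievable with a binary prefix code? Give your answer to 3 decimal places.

Probabilities are the counts divided by 210.
Repeatedly combine the two least-probable nodes; the expected code length is the sum of the merged weights.
merge 1/10 + 13/105 → 47/210
merge 47/210 + 53/210 → 10/21
merge 53/210 + 19/70 → 11/21
merge 10/21 + 11/21 → 1
L = 47/210 + 10/21 + 11/21 + 1 = 467/210 ≈ 2.224 bits/symbol.

2.224 bits/symbol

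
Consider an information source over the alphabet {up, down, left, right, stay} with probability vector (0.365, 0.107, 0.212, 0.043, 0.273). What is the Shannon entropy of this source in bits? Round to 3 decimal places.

2.057 bits

H = −Σ pᵢ log₂ pᵢ.
−0.365·log₂(0.365) = 0.5307
−0.107·log₂(0.107) = 0.3450
−0.212·log₂(0.212) = 0.4744
−0.043·log₂(0.043) = 0.1952
−0.273·log₂(0.273) = 0.5113
Sum ≈ 2.0567 → 2.057 bits.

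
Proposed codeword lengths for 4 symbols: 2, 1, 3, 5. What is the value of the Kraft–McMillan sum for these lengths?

0.90625

With common denominator 2^5 = 32: Σ 2^(−ℓᵢ) = 8/32 + 16/32 + 4/32 + 1/32 = 29/32 = 0.90625.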